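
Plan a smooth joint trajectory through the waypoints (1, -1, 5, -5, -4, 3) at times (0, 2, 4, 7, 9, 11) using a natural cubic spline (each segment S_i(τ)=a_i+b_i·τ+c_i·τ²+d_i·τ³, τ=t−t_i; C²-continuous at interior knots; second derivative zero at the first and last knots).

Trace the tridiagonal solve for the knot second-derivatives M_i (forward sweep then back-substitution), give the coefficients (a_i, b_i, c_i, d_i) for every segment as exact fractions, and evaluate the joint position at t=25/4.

  seg 0: a=1 b=-4847/1950 c=0 d=2897/7800
  seg 1: a=-1 b=1922/975 c=2897/1300 d=-1337/1560
  seg 2: a=5 b=1171/1950 c=-947/325 d=125/234
  seg 3: a=-5 b=-2398/975 c=1231/650 d=-323/1560
  seg 4: a=-4 b=5131/1950 c=847/1300 d=-847/7800
S(25/4) = -96323/41600

Δ: Δ0=-1, Δ1=3, Δ2=-10/3, Δ3=1/2, Δ4=7/2
row 1: diag=8, rhs=24; c'=1/4, d'=3
row 2: denom=10−2·1/4=19/2; d'=(-38−2·3)/(19/2)=-88/19
row 3: denom=10−3·6/19=172/19; d'=(23−3·-88/19)/(172/19)=701/172
row 4: denom=8−2·19/86=325/43; d'=(18−2·701/172)/(325/43)=847/650
back: M4=847/650
back: M3=701/172−19/86·847/650=1231/325
back: M2=-88/19−6/19·1231/325=-1894/325
back: M1=3−1/4·-1894/325=2897/650
M: M0=0, M1=2897/650, M2=-1894/325, M3=1231/325, M4=847/650, M5=0
seg 0: a=1, c=M0/2=0, d=(M1−M0)/(6·2)=2897/7800, b=Δ0−h0·(2M0+M1)/6=-4847/1950
seg 1: a=-1, c=M1/2=2897/1300, d=(M2−M1)/(6·2)=-1337/1560, b=Δ1−h1·(2M1+M2)/6=1922/975
seg 2: a=5, c=M2/2=-947/325, d=(M3−M2)/(6·3)=125/234, b=Δ2−h2·(2M2+M3)/6=1171/1950
seg 3: a=-5, c=M3/2=1231/650, d=(M4−M3)/(6·2)=-323/1560, b=Δ3−h3·(2M3+M4)/6=-2398/975
seg 4: a=-4, c=M4/2=847/1300, d=(M5−M4)/(6·2)=-847/7800, b=Δ4−h4·(2M4+M5)/6=5131/1950
t_q=25/4 → seg 2, τ=9/4; S=5+1171/1950·τ+-947/325·τ²+125/234·τ³=-96323/41600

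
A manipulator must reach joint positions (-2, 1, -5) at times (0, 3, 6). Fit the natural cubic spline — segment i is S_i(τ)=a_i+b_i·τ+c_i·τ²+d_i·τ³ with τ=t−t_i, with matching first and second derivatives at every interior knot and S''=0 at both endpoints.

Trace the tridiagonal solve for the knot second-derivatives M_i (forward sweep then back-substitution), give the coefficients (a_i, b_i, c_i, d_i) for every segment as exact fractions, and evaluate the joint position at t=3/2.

  seg 0: a=-2 b=7/4 c=0 d=-1/12
  seg 1: a=1 b=-1/2 c=-3/4 d=1/12
S(3/2) = 11/32

Δ: Δ0=1, Δ1=-2
row 1: diag=12, rhs=-18; c'=1/4, d'=-3/2
back: M1=-3/2
M: M0=0, M1=-3/2, M2=0
seg 0: a=-2, c=M0/2=0, d=(M1−M0)/(6·3)=-1/12, b=Δ0−h0·(2M0+M1)/6=7/4
seg 1: a=1, c=M1/2=-3/4, d=(M2−M1)/(6·3)=1/12, b=Δ1−h1·(2M1+M2)/6=-1/2
t_q=3/2 → seg 0, τ=3/2; S=-2+7/4·τ+0·τ²+-1/12·τ³=11/32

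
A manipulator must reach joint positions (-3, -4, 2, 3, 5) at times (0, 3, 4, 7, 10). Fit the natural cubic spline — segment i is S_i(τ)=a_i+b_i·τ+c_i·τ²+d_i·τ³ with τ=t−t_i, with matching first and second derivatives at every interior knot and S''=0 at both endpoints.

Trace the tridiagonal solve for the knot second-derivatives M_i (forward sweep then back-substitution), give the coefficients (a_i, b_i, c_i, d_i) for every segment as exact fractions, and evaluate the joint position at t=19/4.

  seg 0: a=-3 b=-58/19 c=0 d=155/513
  seg 1: a=-4 b=97/19 c=155/57 d=-104/57
  seg 2: a=2 b=289/57 c=-157/57 d=67/171
  seg 3: a=3 b=-50/57 c=44/57 d=-44/513
S(19/4) = 5373/1216

Δ: Δ0=-1/3, Δ1=6, Δ2=1/3, Δ3=2/3
row 1: diag=8, rhs=38; c'=1/8, d'=19/4
row 2: denom=8−1·1/8=63/8; d'=(-34−1·19/4)/(63/8)=-310/63
row 3: denom=12−3·8/21=76/7; d'=(2−3·-310/63)/(76/7)=88/57
back: M3=88/57
back: M2=-310/63−8/21·88/57=-314/57
back: M1=19/4−1/8·-314/57=310/57
M: M0=0, M1=310/57, M2=-314/57, M3=88/57, M4=0
seg 0: a=-3, c=M0/2=0, d=(M1−M0)/(6·3)=155/513, b=Δ0−h0·(2M0+M1)/6=-58/19
seg 1: a=-4, c=M1/2=155/57, d=(M2−M1)/(6·1)=-104/57, b=Δ1−h1·(2M1+M2)/6=97/19
seg 2: a=2, c=M2/2=-157/57, d=(M3−M2)/(6·3)=67/171, b=Δ2−h2·(2M2+M3)/6=289/57
seg 3: a=3, c=M3/2=44/57, d=(M4−M3)/(6·3)=-44/513, b=Δ3−h3·(2M3+M4)/6=-50/57
t_q=19/4 → seg 2, τ=3/4; S=2+289/57·τ+-157/57·τ²+67/171·τ³=5373/1216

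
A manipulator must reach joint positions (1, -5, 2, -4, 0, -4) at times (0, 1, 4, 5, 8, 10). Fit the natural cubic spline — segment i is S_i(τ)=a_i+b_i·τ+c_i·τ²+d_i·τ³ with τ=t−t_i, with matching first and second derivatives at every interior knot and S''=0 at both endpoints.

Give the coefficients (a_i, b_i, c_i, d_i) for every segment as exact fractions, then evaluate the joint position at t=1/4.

  seg 0: a=1 b=-395/51 c=0 d=89/51
  seg 1: a=-5 b=-128/51 c=89/17 d=-554/459
  seg 2: a=2 b=-188/51 c=-287/51 d=169/51
  seg 3: a=-4 b=-5 c=220/51 d=-337/459
  seg 4: a=0 b=18/17 c=-39/17 d=13/34
S(1/4) = -989/1088

Δ: Δ0=-6, Δ1=7/3, Δ2=-6, Δ3=4/3, Δ4=-2
row 1: diag=8, rhs=50; c'=3/8, d'=25/4
row 2: denom=8−3·3/8=55/8; d'=(-50−3·25/4)/(55/8)=-10
row 3: denom=8−1·8/55=432/55; d'=(44−1·-10)/(432/55)=55/8
row 4: denom=10−3·55/144=425/48; d'=(-20−3·55/8)/(425/48)=-78/17
back: M4=-78/17
back: M3=55/8−55/144·-78/17=440/51
back: M2=-10−8/55·440/51=-574/51
back: M1=25/4−3/8·-574/51=178/17
M: M0=0, M1=178/17, M2=-574/51, M3=440/51, M4=-78/17, M5=0
seg 0: a=1, c=M0/2=0, d=(M1−M0)/(6·1)=89/51, b=Δ0−h0·(2M0+M1)/6=-395/51
seg 1: a=-5, c=M1/2=89/17, d=(M2−M1)/(6·3)=-554/459, b=Δ1−h1·(2M1+M2)/6=-128/51
seg 2: a=2, c=M2/2=-287/51, d=(M3−M2)/(6·1)=169/51, b=Δ2−h2·(2M2+M3)/6=-188/51
seg 3: a=-4, c=M3/2=220/51, d=(M4−M3)/(6·3)=-337/459, b=Δ3−h3·(2M3+M4)/6=-5
seg 4: a=0, c=M4/2=-39/17, d=(M5−M4)/(6·2)=13/34, b=Δ4−h4·(2M4+M5)/6=18/17
t_q=1/4 → seg 0, τ=1/4; S=1+-395/51·τ+0·τ²+89/51·τ³=-989/1088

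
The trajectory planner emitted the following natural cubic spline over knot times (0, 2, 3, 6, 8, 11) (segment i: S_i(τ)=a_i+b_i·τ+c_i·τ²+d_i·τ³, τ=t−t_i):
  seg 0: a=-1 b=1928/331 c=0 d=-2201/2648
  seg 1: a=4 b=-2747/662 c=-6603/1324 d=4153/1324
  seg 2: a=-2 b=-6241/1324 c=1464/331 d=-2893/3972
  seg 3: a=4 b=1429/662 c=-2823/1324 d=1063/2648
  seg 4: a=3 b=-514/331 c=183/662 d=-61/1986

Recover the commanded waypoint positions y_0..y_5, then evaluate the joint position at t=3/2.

y_0 = S_0(0) = a_0 = -1
y_1 = S_1(0) = a_1 = 4
y_2 = S_2(0) = a_2 = -2
y_3 = S_3(0) = a_3 = 4
y_4 = S_4(0) = a_4 = 3
y_5 = S_4(3) = 0
t_q=3/2 is in segment 0 (τ=3/2); S_0(τ)=104477/21184

y_0=-1 y_1=4 y_2=-2 y_3=4 y_4=3 y_5=0
S(3/2) = 104477/21184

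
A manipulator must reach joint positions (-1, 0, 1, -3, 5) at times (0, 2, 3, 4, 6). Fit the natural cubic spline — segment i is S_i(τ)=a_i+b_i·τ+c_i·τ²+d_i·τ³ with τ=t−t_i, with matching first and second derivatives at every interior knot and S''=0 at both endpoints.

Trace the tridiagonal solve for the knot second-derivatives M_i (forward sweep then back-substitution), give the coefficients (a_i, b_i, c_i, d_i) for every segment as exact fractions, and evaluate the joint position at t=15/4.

  seg 0: a=-1 b=-1/4 c=0 d=3/16
  seg 1: a=0 b=2 c=9/8 d=-17/8
  seg 2: a=1 b=-17/8 c=-21/4 d=27/8
  seg 3: a=-3 b=-5/2 c=39/8 d=-13/16
S(15/4) = -1087/512

Δ: Δ0=1/2, Δ1=1, Δ2=-4, Δ3=4
row 1: diag=6, rhs=3; c'=1/6, d'=1/2
row 2: denom=4−1·1/6=23/6; d'=(-30−1·1/2)/(23/6)=-183/23
row 3: denom=6−1·6/23=132/23; d'=(48−1·-183/23)/(132/23)=39/4
back: M3=39/4
back: M2=-183/23−6/23·39/4=-21/2
back: M1=1/2−1/6·-21/2=9/4
M: M0=0, M1=9/4, M2=-21/2, M3=39/4, M4=0
seg 0: a=-1, c=M0/2=0, d=(M1−M0)/(6·2)=3/16, b=Δ0−h0·(2M0+M1)/6=-1/4
seg 1: a=0, c=M1/2=9/8, d=(M2−M1)/(6·1)=-17/8, b=Δ1−h1·(2M1+M2)/6=2
seg 2: a=1, c=M2/2=-21/4, d=(M3−M2)/(6·1)=27/8, b=Δ2−h2·(2M2+M3)/6=-17/8
seg 3: a=-3, c=M3/2=39/8, d=(M4−M3)/(6·2)=-13/16, b=Δ3−h3·(2M3+M4)/6=-5/2
t_q=15/4 → seg 2, τ=3/4; S=1+-17/8·τ+-21/4·τ²+27/8·τ³=-1087/512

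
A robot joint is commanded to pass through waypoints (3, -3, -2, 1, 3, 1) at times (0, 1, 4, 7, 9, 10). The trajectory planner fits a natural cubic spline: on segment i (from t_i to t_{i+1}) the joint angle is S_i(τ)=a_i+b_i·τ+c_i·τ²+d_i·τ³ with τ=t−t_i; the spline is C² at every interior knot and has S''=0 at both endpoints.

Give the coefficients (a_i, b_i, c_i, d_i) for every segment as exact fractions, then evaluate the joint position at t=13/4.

Δ: Δ0=-6, Δ1=1/3, Δ2=1, Δ3=1, Δ4=-2
row 1: diag=8, rhs=38; c'=3/8, d'=19/4
row 2: denom=12−3·3/8=87/8; d'=(4−3·19/4)/(87/8)=-82/87
row 3: denom=10−3·8/29=266/29; d'=(0−3·-82/87)/(266/29)=41/133
row 4: denom=6−2·29/133=740/133; d'=(-18−2·41/133)/(740/133)=-619/185
back: M4=-619/185
back: M3=41/133−29/133·-619/185=192/185
back: M2=-82/87−8/29·192/185=-682/555
back: M1=19/4−3/8·-682/555=964/185
M: M0=0, M1=964/185, M2=-682/555, M3=192/185, M4=-619/185, M5=0
seg 0: a=3, c=M0/2=0, d=(M1−M0)/(6·1)=482/555, b=Δ0−h0·(2M0+M1)/6=-3812/555
seg 1: a=-3, c=M1/2=482/185, d=(M2−M1)/(6·3)=-1787/4995, b=Δ1−h1·(2M1+M2)/6=-2366/555
seg 2: a=-2, c=M2/2=-341/555, d=(M3−M2)/(6·3)=17/135, b=Δ2−h2·(2M2+M3)/6=949/555
seg 3: a=1, c=M3/2=96/185, d=(M4−M3)/(6·2)=-811/2220, b=Δ3−h3·(2M3+M4)/6=158/111
seg 4: a=3, c=M4/2=-619/370, d=(M5−M4)/(6·1)=619/1110, b=Δ4−h4·(2M4+M5)/6=-491/555
t_q=13/4 → seg 1, τ=9/4; S=-3+-2366/555·τ+482/185·τ²+-1787/4995·τ³=-41169/11840

  seg 0: a=3 b=-3812/555 c=0 d=482/555
  seg 1: a=-3 b=-2366/555 c=482/185 d=-1787/4995
  seg 2: a=-2 b=949/555 c=-341/555 d=17/135
  seg 3: a=1 b=158/111 c=96/185 d=-811/2220
  seg 4: a=3 b=-491/555 c=-619/370 d=619/1110
S(13/4) = -41169/11840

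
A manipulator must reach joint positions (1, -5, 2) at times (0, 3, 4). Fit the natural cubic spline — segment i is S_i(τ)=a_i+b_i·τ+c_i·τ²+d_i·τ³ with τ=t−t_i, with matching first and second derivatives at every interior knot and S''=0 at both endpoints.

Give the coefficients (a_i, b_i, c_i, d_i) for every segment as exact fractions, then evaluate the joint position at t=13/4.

  seg 0: a=1 b=-43/8 c=0 d=3/8
  seg 1: a=-5 b=19/4 c=27/8 d=-9/8
S(13/4) = -1853/512

Δ: Δ0=-2, Δ1=7
row 1: diag=8, rhs=54; c'=1/8, d'=27/4
back: M1=27/4
M: M0=0, M1=27/4, M2=0
seg 0: a=1, c=M0/2=0, d=(M1−M0)/(6·3)=3/8, b=Δ0−h0·(2M0+M1)/6=-43/8
seg 1: a=-5, c=M1/2=27/8, d=(M2−M1)/(6·1)=-9/8, b=Δ1−h1·(2M1+M2)/6=19/4
t_q=13/4 → seg 1, τ=1/4; S=-5+19/4·τ+27/8·τ²+-9/8·τ³=-1853/512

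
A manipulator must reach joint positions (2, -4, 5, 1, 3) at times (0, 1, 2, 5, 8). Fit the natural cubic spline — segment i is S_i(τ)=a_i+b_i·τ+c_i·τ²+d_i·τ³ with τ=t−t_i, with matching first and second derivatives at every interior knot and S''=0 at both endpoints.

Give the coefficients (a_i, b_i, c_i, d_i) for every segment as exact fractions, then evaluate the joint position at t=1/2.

Δ: Δ0=-6, Δ1=9, Δ2=-4/3, Δ3=2/3
row 1: diag=4, rhs=90; c'=1/4, d'=45/2
row 2: denom=8−1·1/4=31/4; d'=(-62−1·45/2)/(31/4)=-338/31
row 3: denom=12−3·12/31=336/31; d'=(12−3·-338/31)/(336/31)=33/8
back: M3=33/8
back: M2=-338/31−12/31·33/8=-25/2
back: M1=45/2−1/4·-25/2=205/8
M: M0=0, M1=205/8, M2=-25/2, M3=33/8, M4=0
seg 0: a=2, c=M0/2=0, d=(M1−M0)/(6·1)=205/48, b=Δ0−h0·(2M0+M1)/6=-493/48
seg 1: a=-4, c=M1/2=205/16, d=(M2−M1)/(6·1)=-305/48, b=Δ1−h1·(2M1+M2)/6=61/24
seg 2: a=5, c=M2/2=-25/4, d=(M3−M2)/(6·3)=133/144, b=Δ2−h2·(2M2+M3)/6=437/48
seg 3: a=1, c=M3/2=33/16, d=(M4−M3)/(6·3)=-11/48, b=Δ3−h3·(2M3+M4)/6=-83/24
t_q=1/2 → seg 0, τ=1/2; S=2+-493/48·τ+0·τ²+205/48·τ³=-333/128

  seg 0: a=2 b=-493/48 c=0 d=205/48
  seg 1: a=-4 b=61/24 c=205/16 d=-305/48
  seg 2: a=5 b=437/48 c=-25/4 d=133/144
  seg 3: a=1 b=-83/24 c=33/16 d=-11/48
S(1/2) = -333/128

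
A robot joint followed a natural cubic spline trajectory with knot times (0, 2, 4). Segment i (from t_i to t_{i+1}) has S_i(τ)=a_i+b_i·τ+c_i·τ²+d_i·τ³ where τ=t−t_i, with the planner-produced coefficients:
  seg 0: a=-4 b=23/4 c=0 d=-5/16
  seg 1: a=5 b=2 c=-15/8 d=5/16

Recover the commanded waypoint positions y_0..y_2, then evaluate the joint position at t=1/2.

y_0 = S_0(0) = a_0 = -4
y_1 = S_1(0) = a_1 = 5
y_2 = S_1(2) = 4
t_q=1/2 is in segment 0 (τ=1/2); S_0(τ)=-149/128

y_0=-4 y_1=5 y_2=4
S(1/2) = -149/128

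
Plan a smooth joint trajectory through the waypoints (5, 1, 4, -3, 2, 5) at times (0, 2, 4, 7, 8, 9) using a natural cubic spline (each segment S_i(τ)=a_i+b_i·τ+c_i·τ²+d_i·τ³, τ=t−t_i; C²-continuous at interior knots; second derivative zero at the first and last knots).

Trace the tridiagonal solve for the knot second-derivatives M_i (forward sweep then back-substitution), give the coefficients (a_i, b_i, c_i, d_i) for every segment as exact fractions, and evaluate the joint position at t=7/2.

Δ: Δ0=-2, Δ1=3/2, Δ2=-7/3, Δ3=5, Δ4=3
row 1: diag=8, rhs=21; c'=1/4, d'=21/8
row 2: denom=10−2·1/4=19/2; d'=(-23−2·21/8)/(19/2)=-113/38
row 3: denom=8−3·6/19=134/19; d'=(44−3·-113/38)/(134/19)=2011/268
row 4: denom=4−1·19/134=517/134; d'=(-12−1·2011/268)/(517/134)=-5227/1034
back: M4=-5227/1034
back: M3=2011/268−19/134·-5227/1034=4250/517
back: M2=-113/38−6/19·4250/517=-5759/1034
back: M1=21/8−1/4·-5759/1034=2077/517
M: M0=0, M1=2077/517, M2=-5759/1034, M3=4250/517, M4=-5227/1034, M5=0
seg 0: a=5, c=M0/2=0, d=(M1−M0)/(6·2)=2077/6204, b=Δ0−h0·(2M0+M1)/6=-5179/1551
seg 1: a=1, c=M1/2=2077/1034, d=(M2−M1)/(6·2)=-9913/12408, b=Δ1−h1·(2M1+M2)/6=1052/1551
seg 2: a=4, c=M2/2=-5759/2068, d=(M3−M2)/(6·3)=4753/6204, b=Δ2−h2·(2M2+M3)/6=-2711/3102
seg 3: a=-3, c=M3/2=2125/517, d=(M4−M3)/(6·1)=-13727/6204, b=Δ3−h3·(2M3+M4)/6=19247/6204
seg 4: a=2, c=M4/2=-5227/2068, d=(M5−M4)/(6·1)=5227/6204, b=Δ4−h4·(2M4+M5)/6=14533/3102
t_q=7/2 → seg 1, τ=3/2; S=1+1052/1551·τ+2077/1034·τ²+-9913/12408·τ³=127079/33088

  seg 0: a=5 b=-5179/1551 c=0 d=2077/6204
  seg 1: a=1 b=1052/1551 c=2077/1034 d=-9913/12408
  seg 2: a=4 b=-2711/3102 c=-5759/2068 d=4753/6204
  seg 3: a=-3 b=19247/6204 c=2125/517 d=-13727/6204
  seg 4: a=2 b=14533/3102 c=-5227/2068 d=5227/6204
S(7/2) = 127079/33088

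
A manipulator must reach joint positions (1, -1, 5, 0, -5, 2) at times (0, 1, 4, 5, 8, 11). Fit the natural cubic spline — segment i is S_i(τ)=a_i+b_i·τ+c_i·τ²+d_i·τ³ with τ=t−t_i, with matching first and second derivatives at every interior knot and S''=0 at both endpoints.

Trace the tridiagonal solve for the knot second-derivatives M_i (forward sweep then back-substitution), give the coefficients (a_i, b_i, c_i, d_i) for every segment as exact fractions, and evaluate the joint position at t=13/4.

  seg 0: a=1 b=-4675/1563 c=0 d=1549/1563
  seg 1: a=-1 b=-28/1563 c=1549/521 d=-10787/14067
  seg 2: a=5 b=-4507/1563 c=-6140/1563 d=944/521
  seg 3: a=0 b=-8291/1563 c=2356/1563 d=-1382/14067
  seg 4: a=-5 b=1699/1563 c=974/1563 d=-974/14067
S(13/4) = 175939/33344

Δ: Δ0=-2, Δ1=2, Δ2=-5, Δ3=-5/3, Δ4=7/3
row 1: diag=8, rhs=24; c'=3/8, d'=3
row 2: denom=8−3·3/8=55/8; d'=(-42−3·3)/(55/8)=-408/55
row 3: denom=8−1·8/55=432/55; d'=(20−1·-408/55)/(432/55)=377/108
row 4: denom=12−3·55/144=521/48; d'=(24−3·377/108)/(521/48)=1948/1563
back: M4=1948/1563
back: M3=377/108−55/144·1948/1563=4712/1563
back: M2=-408/55−8/55·4712/1563=-12280/1563
back: M1=3−3/8·-12280/1563=3098/521
M: M0=0, M1=3098/521, M2=-12280/1563, M3=4712/1563, M4=1948/1563, M5=0
seg 0: a=1, c=M0/2=0, d=(M1−M0)/(6·1)=1549/1563, b=Δ0−h0·(2M0+M1)/6=-4675/1563
seg 1: a=-1, c=M1/2=1549/521, d=(M2−M1)/(6·3)=-10787/14067, b=Δ1−h1·(2M1+M2)/6=-28/1563
seg 2: a=5, c=M2/2=-6140/1563, d=(M3−M2)/(6·1)=944/521, b=Δ2−h2·(2M2+M3)/6=-4507/1563
seg 3: a=0, c=M3/2=2356/1563, d=(M4−M3)/(6·3)=-1382/14067, b=Δ3−h3·(2M3+M4)/6=-8291/1563
seg 4: a=-5, c=M4/2=974/1563, d=(M5−M4)/(6·3)=-974/14067, b=Δ4−h4·(2M4+M5)/6=1699/1563
t_q=13/4 → seg 1, τ=9/4; S=-1+-28/1563·τ+1549/521·τ²+-10787/14067·τ³=175939/33344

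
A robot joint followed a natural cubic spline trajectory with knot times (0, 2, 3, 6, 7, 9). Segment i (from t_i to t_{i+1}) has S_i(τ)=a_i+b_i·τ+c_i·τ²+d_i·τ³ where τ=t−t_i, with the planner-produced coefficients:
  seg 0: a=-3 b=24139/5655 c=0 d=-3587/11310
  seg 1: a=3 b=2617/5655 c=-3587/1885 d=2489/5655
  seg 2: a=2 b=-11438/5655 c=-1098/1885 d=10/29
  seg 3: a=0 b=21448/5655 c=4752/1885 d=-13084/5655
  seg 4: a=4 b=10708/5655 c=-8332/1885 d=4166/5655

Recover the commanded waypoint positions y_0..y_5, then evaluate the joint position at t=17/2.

y_0=-3 y_1=3 y_2=2 y_3=0 y_4=4 y_5=-4
S(17/2) = -933/1508

y_0 = S_0(0) = a_0 = -3
y_1 = S_1(0) = a_1 = 3
y_2 = S_2(0) = a_2 = 2
y_3 = S_3(0) = a_3 = 0
y_4 = S_4(0) = a_4 = 4
y_5 = S_4(2) = -4
t_q=17/2 is in segment 4 (τ=3/2); S_4(τ)=-933/1508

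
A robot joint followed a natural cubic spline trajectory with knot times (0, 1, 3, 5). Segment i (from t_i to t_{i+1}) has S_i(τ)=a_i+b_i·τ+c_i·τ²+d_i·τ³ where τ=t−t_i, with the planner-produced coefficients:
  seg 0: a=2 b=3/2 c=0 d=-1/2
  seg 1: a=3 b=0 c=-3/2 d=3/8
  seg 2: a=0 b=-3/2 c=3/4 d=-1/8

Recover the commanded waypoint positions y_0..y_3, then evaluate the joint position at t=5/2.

y_0=2 y_1=3 y_2=0 y_3=-1
S(5/2) = 57/64

y_0 = S_0(0) = a_0 = 2
y_1 = S_1(0) = a_1 = 3
y_2 = S_2(0) = a_2 = 0
y_3 = S_2(2) = -1
t_q=5/2 is in segment 1 (τ=3/2); S_1(τ)=57/64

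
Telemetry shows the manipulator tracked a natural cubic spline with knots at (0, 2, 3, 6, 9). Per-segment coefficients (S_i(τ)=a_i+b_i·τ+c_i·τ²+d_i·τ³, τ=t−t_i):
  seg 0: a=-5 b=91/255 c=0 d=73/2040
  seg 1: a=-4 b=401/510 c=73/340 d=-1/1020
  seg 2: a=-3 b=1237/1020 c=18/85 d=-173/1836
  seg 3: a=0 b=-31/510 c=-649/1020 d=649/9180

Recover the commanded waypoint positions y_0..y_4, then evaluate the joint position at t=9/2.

y_0=-5 y_1=-4 y_2=-3 y_3=0 y_4=-4
S(9/2) = -2781/2720

y_0 = S_0(0) = a_0 = -5
y_1 = S_1(0) = a_1 = -4
y_2 = S_2(0) = a_2 = -3
y_3 = S_3(0) = a_3 = 0
y_4 = S_3(3) = -4
t_q=9/2 is in segment 2 (τ=3/2); S_2(τ)=-2781/2720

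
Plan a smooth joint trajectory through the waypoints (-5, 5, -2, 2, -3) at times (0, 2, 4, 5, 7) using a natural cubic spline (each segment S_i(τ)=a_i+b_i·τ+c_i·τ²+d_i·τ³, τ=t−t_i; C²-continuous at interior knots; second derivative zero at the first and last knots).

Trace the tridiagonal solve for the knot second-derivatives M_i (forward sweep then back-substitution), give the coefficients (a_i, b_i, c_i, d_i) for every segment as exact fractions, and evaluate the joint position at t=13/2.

  seg 0: a=-5 b=2081/256 c=0 d=-801/1024
  seg 1: a=5 b=-161/128 c=-2403/512 d=1829/1024
  seg 2: a=-2 b=359/256 c=771/128 d=-877/256
  seg 3: a=2 b=203/64 c=-1089/256 d=363/512
S(13/2) = -1723/4096

Δ: Δ0=5, Δ1=-7/2, Δ2=4, Δ3=-5/2
row 1: diag=8, rhs=-51; c'=1/4, d'=-51/8
row 2: denom=6−2·1/4=11/2; d'=(45−2·-51/8)/(11/2)=21/2
row 3: denom=6−1·2/11=64/11; d'=(-39−1·21/2)/(64/11)=-1089/128
back: M3=-1089/128
back: M2=21/2−2/11·-1089/128=771/64
back: M1=-51/8−1/4·771/64=-2403/256
M: M0=0, M1=-2403/256, M2=771/64, M3=-1089/128, M4=0
seg 0: a=-5, c=M0/2=0, d=(M1−M0)/(6·2)=-801/1024, b=Δ0−h0·(2M0+M1)/6=2081/256
seg 1: a=5, c=M1/2=-2403/512, d=(M2−M1)/(6·2)=1829/1024, b=Δ1−h1·(2M1+M2)/6=-161/128
seg 2: a=-2, c=M2/2=771/128, d=(M3−M2)/(6·1)=-877/256, b=Δ2−h2·(2M2+M3)/6=359/256
seg 3: a=2, c=M3/2=-1089/256, d=(M4−M3)/(6·2)=363/512, b=Δ3−h3·(2M3+M4)/6=203/64
t_q=13/2 → seg 3, τ=3/2; S=2+203/64·τ+-1089/256·τ²+363/512·τ³=-1723/4096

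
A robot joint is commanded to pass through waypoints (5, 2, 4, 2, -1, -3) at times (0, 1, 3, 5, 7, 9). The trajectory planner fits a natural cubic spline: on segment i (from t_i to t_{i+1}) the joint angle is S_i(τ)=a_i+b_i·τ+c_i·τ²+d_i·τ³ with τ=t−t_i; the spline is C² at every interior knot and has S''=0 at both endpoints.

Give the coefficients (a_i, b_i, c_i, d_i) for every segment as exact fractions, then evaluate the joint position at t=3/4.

Δ: Δ0=-3, Δ1=1, Δ2=-1, Δ3=-3/2, Δ4=-1
row 1: diag=6, rhs=24; c'=1/3, d'=4
row 2: denom=8−2·1/3=22/3; d'=(-12−2·4)/(22/3)=-30/11
row 3: denom=8−2·3/11=82/11; d'=(-3−2·-30/11)/(82/11)=27/82
row 4: denom=8−2·11/41=306/41; d'=(3−2·27/82)/(306/41)=16/51
back: M4=16/51
back: M3=27/82−11/41·16/51=25/102
back: M2=-30/11−3/11·25/102=-95/34
back: M1=4−1/3·-95/34=503/102
M: M0=0, M1=503/102, M2=-95/34, M3=25/102, M4=16/51, M5=0
seg 0: a=5, c=M0/2=0, d=(M1−M0)/(6·1)=503/612, b=Δ0−h0·(2M0+M1)/6=-2339/612
seg 1: a=2, c=M1/2=503/204, d=(M2−M1)/(6·2)=-197/306, b=Δ1−h1·(2M1+M2)/6=-415/306
seg 2: a=4, c=M2/2=-95/68, d=(M3−M2)/(6·2)=155/612, b=Δ2−h2·(2M2+M3)/6=239/306
seg 3: a=2, c=M3/2=25/204, d=(M4−M3)/(6·2)=7/1224, b=Δ3−h3·(2M3+M4)/6=-541/306
seg 4: a=-1, c=M4/2=8/51, d=(M5−M4)/(6·2)=-4/153, b=Δ4−h4·(2M4+M5)/6=-185/153
t_q=3/4 → seg 0, τ=3/4; S=5+-2339/612·τ+0·τ²+503/612·τ³=32383/13056

  seg 0: a=5 b=-2339/612 c=0 d=503/612
  seg 1: a=2 b=-415/306 c=503/204 d=-197/306
  seg 2: a=4 b=239/306 c=-95/68 d=155/612
  seg 3: a=2 b=-541/306 c=25/204 d=7/1224
  seg 4: a=-1 b=-185/153 c=8/51 d=-4/153
S(3/4) = 32383/13056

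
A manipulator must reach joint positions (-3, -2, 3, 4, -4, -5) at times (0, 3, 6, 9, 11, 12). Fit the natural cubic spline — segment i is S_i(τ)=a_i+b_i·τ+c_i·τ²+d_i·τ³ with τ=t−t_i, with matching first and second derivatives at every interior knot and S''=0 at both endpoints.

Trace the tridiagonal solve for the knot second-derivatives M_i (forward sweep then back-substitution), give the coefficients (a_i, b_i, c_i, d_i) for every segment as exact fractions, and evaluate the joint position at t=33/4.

  seg 0: a=-3 b=1/288 c=0 d=95/2592
  seg 1: a=-2 b=143/144 c=95/288 d=-91/2592
  seg 2: a=3 b=583/288 c=1/72 d=-499/2592
  seg 3: a=4 b=-445/144 c=-55/32 d=91/144
  seg 4: a=-4 b=-343/144 c=199/96 d=-199/288
S(33/4) = 11125/2048

Δ: Δ0=1/3, Δ1=5/3, Δ2=1/3, Δ3=-4, Δ4=-1
row 1: diag=12, rhs=8; c'=1/4, d'=2/3
row 2: denom=12−3·1/4=45/4; d'=(-8−3·2/3)/(45/4)=-8/9
row 3: denom=10−3·4/15=46/5; d'=(-26−3·-8/9)/(46/5)=-175/69
row 4: denom=6−2·5/23=128/23; d'=(18−2·-175/69)/(128/23)=199/48
back: M4=199/48
back: M3=-175/69−5/23·199/48=-55/16
back: M2=-8/9−4/15·-55/16=1/36
back: M1=2/3−1/4·1/36=95/144
M: M0=0, M1=95/144, M2=1/36, M3=-55/16, M4=199/48, M5=0
seg 0: a=-3, c=M0/2=0, d=(M1−M0)/(6·3)=95/2592, b=Δ0−h0·(2M0+M1)/6=1/288
seg 1: a=-2, c=M1/2=95/288, d=(M2−M1)/(6·3)=-91/2592, b=Δ1−h1·(2M1+M2)/6=143/144
seg 2: a=3, c=M2/2=1/72, d=(M3−M2)/(6·3)=-499/2592, b=Δ2−h2·(2M2+M3)/6=583/288
seg 3: a=4, c=M3/2=-55/32, d=(M4−M3)/(6·2)=91/144, b=Δ3−h3·(2M3+M4)/6=-445/144
seg 4: a=-4, c=M4/2=199/96, d=(M5−M4)/(6·1)=-199/288, b=Δ4−h4·(2M4+M5)/6=-343/144
t_q=33/4 → seg 2, τ=9/4; S=3+583/288·τ+1/72·τ²+-499/2592·τ³=11125/2048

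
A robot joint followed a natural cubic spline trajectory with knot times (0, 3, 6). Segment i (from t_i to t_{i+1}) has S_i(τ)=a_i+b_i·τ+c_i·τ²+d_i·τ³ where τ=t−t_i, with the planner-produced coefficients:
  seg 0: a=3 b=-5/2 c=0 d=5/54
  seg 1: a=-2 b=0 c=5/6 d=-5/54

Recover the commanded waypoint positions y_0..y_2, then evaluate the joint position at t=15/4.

y_0=3 y_1=-2 y_2=3
S(15/4) = -201/128

y_0 = S_0(0) = a_0 = 3
y_1 = S_1(0) = a_1 = -2
y_2 = S_1(3) = 3
t_q=15/4 is in segment 1 (τ=3/4); S_1(τ)=-201/128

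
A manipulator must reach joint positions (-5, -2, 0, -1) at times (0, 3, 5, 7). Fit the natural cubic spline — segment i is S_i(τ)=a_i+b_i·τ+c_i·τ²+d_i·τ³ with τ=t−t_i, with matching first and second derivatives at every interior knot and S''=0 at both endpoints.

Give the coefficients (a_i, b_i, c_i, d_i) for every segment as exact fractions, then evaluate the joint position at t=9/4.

Δ: Δ0=1, Δ1=1, Δ2=-1/2
row 1: diag=10, rhs=0; c'=1/5, d'=0
row 2: denom=8−2·1/5=38/5; d'=(-9−2·0)/(38/5)=-45/38
back: M2=-45/38
back: M1=0−1/5·-45/38=9/38
M: M0=0, M1=9/38, M2=-45/38, M3=0
seg 0: a=-5, c=M0/2=0, d=(M1−M0)/(6·3)=1/76, b=Δ0−h0·(2M0+M1)/6=67/76
seg 1: a=-2, c=M1/2=9/76, d=(M2−M1)/(6·2)=-9/76, b=Δ1−h1·(2M1+M2)/6=47/38
seg 2: a=0, c=M2/2=-45/76, d=(M3−M2)/(6·2)=15/152, b=Δ2−h2·(2M2+M3)/6=11/38
t_q=9/4 → seg 0, τ=9/4; S=-5+67/76·τ+0·τ²+1/76·τ³=-13943/4864

  seg 0: a=-5 b=67/76 c=0 d=1/76
  seg 1: a=-2 b=47/38 c=9/76 d=-9/76
  seg 2: a=0 b=11/38 c=-45/76 d=15/152
S(9/4) = -13943/4864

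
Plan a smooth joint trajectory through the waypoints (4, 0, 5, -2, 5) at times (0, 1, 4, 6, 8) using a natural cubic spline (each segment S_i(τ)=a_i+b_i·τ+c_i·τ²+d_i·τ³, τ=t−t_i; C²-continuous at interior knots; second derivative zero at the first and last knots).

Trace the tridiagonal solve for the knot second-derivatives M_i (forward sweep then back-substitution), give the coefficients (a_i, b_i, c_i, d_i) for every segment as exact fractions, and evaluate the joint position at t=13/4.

  seg 0: a=4 b=-4111/804 c=0 d=895/804
  seg 1: a=0 b=-713/402 c=895/268 d=-1763/2412
  seg 2: a=5 b=-1183/804 c=-217/67 d=3577/3216
  seg 3: a=-2 b=-217/201 c=1841/536 d=-1841/3216
S(13/4) = 78729/17152

Δ: Δ0=-4, Δ1=5/3, Δ2=-7/2, Δ3=7/2
row 1: diag=8, rhs=34; c'=3/8, d'=17/4
row 2: denom=10−3·3/8=71/8; d'=(-31−3·17/4)/(71/8)=-350/71
row 3: denom=8−2·16/71=536/71; d'=(42−2·-350/71)/(536/71)=1841/268
back: M3=1841/268
back: M2=-350/71−16/71·1841/268=-434/67
back: M1=17/4−3/8·-434/67=895/134
M: M0=0, M1=895/134, M2=-434/67, M3=1841/268, M4=0
seg 0: a=4, c=M0/2=0, d=(M1−M0)/(6·1)=895/804, b=Δ0−h0·(2M0+M1)/6=-4111/804
seg 1: a=0, c=M1/2=895/268, d=(M2−M1)/(6·3)=-1763/2412, b=Δ1−h1·(2M1+M2)/6=-713/402
seg 2: a=5, c=M2/2=-217/67, d=(M3−M2)/(6·2)=3577/3216, b=Δ2−h2·(2M2+M3)/6=-1183/804
seg 3: a=-2, c=M3/2=1841/536, d=(M4−M3)/(6·2)=-1841/3216, b=Δ3−h3·(2M3+M4)/6=-217/201
t_q=13/4 → seg 1, τ=9/4; S=0+-713/402·τ+895/268·τ²+-1763/2412·τ³=78729/17152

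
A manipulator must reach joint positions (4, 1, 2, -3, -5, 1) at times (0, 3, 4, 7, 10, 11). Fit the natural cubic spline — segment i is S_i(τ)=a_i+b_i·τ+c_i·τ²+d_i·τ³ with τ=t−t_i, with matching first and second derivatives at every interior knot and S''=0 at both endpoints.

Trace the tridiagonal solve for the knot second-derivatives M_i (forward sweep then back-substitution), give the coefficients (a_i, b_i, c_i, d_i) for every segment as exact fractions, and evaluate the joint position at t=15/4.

Δ: Δ0=-1, Δ1=1, Δ2=-5/3, Δ3=-2/3, Δ4=6
row 1: diag=8, rhs=12; c'=1/8, d'=3/2
row 2: denom=8−1·1/8=63/8; d'=(-16−1·3/2)/(63/8)=-20/9
row 3: denom=12−3·8/21=76/7; d'=(6−3·-20/9)/(76/7)=7/6
row 4: denom=8−3·21/76=545/76; d'=(40−3·7/6)/(545/76)=2774/545
back: M4=2774/545
back: M3=7/6−21/76·2774/545=-392/1635
back: M2=-20/9−8/21·-392/1635=-3484/1635
back: M1=3/2−1/8·-3484/1635=2888/1635
M: M0=0, M1=2888/1635, M2=-3484/1635, M3=-392/1635, M4=2774/545, M5=0
seg 0: a=4, c=M0/2=0, d=(M1−M0)/(6·3)=1444/14715, b=Δ0−h0·(2M0+M1)/6=-3079/1635
seg 1: a=1, c=M1/2=1444/1635, d=(M2−M1)/(6·1)=-354/545, b=Δ1−h1·(2M1+M2)/6=1253/1635
seg 2: a=2, c=M2/2=-1742/1635, d=(M3−M2)/(6·3)=1546/14715, b=Δ2−h2·(2M2+M3)/6=191/327
seg 3: a=-3, c=M3/2=-196/1635, d=(M4−M3)/(6·3)=4357/14715, b=Δ3−h3·(2M3+M4)/6=-4859/1635
seg 4: a=-5, c=M4/2=1387/545, d=(M5−M4)/(6·1)=-1387/1635, b=Δ4−h4·(2M4+M5)/6=7036/1635
t_q=15/4 → seg 1, τ=3/4; S=1+1253/1635·τ+1444/1635·τ²+-354/545·τ³=31349/17440

  seg 0: a=4 b=-3079/1635 c=0 d=1444/14715
  seg 1: a=1 b=1253/1635 c=1444/1635 d=-354/545
  seg 2: a=2 b=191/327 c=-1742/1635 d=1546/14715
  seg 3: a=-3 b=-4859/1635 c=-196/1635 d=4357/14715
  seg 4: a=-5 b=7036/1635 c=1387/545 d=-1387/1635
S(15/4) = 31349/17440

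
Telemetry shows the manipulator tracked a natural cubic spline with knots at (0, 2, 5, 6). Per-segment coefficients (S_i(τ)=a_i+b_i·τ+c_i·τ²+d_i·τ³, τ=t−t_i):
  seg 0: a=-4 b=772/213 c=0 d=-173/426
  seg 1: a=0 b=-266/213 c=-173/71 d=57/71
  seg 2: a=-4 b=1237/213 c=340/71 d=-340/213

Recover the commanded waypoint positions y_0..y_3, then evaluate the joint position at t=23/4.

y_0 = S_0(0) = a_0 = -4
y_1 = S_1(0) = a_1 = 0
y_2 = S_2(0) = a_2 = -4
y_3 = S_2(1) = 5
t_q=23/4 is in segment 2 (τ=3/4); S_2(τ)=2699/1136

y_0=-4 y_1=0 y_2=-4 y_3=5
S(23/4) = 2699/1136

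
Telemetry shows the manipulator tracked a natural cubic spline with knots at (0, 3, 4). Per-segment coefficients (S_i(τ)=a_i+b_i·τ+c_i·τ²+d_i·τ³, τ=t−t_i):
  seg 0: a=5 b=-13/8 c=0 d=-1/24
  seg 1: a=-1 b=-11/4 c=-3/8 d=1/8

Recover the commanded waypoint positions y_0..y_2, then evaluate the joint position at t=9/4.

y_0=5 y_1=-1 y_2=-4
S(9/4) = 445/512

y_0 = S_0(0) = a_0 = 5
y_1 = S_1(0) = a_1 = -1
y_2 = S_1(1) = -4
t_q=9/4 is in segment 0 (τ=9/4); S_0(τ)=445/512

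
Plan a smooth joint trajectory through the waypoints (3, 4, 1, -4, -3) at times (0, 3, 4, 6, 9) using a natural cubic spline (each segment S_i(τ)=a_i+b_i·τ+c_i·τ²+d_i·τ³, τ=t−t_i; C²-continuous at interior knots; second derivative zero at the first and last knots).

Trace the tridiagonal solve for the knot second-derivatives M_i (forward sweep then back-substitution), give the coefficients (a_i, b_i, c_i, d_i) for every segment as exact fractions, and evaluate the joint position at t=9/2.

Δ: Δ0=1/3, Δ1=-3, Δ2=-5/2, Δ3=1/3
row 1: diag=8, rhs=-20; c'=1/8, d'=-5/2
row 2: denom=6−1·1/8=47/8; d'=(3−1·-5/2)/(47/8)=44/47
row 3: denom=10−2·16/47=438/47; d'=(17−2·44/47)/(438/47)=237/146
back: M3=237/146
back: M2=44/47−16/47·237/146=28/73
back: M1=-5/2−1/8·28/73=-186/73
M: M0=0, M1=-186/73, M2=28/73, M3=237/146, M4=0
seg 0: a=3, c=M0/2=0, d=(M1−M0)/(6·3)=-31/219, b=Δ0−h0·(2M0+M1)/6=352/219
seg 1: a=4, c=M1/2=-93/73, d=(M2−M1)/(6·1)=107/219, b=Δ1−h1·(2M1+M2)/6=-485/219
seg 2: a=1, c=M2/2=14/73, d=(M3−M2)/(6·2)=181/1752, b=Δ2−h2·(2M2+M3)/6=-722/219
seg 3: a=-4, c=M3/2=237/292, d=(M4−M3)/(6·3)=-79/876, b=Δ3−h3·(2M3+M4)/6=-565/438
t_q=9/2 → seg 2, τ=1/2; S=1+-722/219·τ+14/73·τ²+181/1752·τ³=-2745/4672

  seg 0: a=3 b=352/219 c=0 d=-31/219
  seg 1: a=4 b=-485/219 c=-93/73 d=107/219
  seg 2: a=1 b=-722/219 c=14/73 d=181/1752
  seg 3: a=-4 b=-565/438 c=237/292 d=-79/876
S(9/2) = -2745/4672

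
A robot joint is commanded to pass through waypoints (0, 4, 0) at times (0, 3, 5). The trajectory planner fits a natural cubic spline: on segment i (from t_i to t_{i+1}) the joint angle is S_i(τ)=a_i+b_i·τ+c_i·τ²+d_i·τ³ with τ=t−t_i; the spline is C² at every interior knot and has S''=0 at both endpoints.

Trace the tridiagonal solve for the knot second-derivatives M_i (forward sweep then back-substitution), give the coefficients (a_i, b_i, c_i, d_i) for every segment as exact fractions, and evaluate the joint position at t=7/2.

  seg 0: a=0 b=7/3 c=0 d=-1/9
  seg 1: a=4 b=-2/3 c=-1 d=1/6
S(7/2) = 55/16

Δ: Δ0=4/3, Δ1=-2
row 1: diag=10, rhs=-20; c'=1/5, d'=-2
back: M1=-2
M: M0=0, M1=-2, M2=0
seg 0: a=0, c=M0/2=0, d=(M1−M0)/(6·3)=-1/9, b=Δ0−h0·(2M0+M1)/6=7/3
seg 1: a=4, c=M1/2=-1, d=(M2−M1)/(6·2)=1/6, b=Δ1−h1·(2M1+M2)/6=-2/3
t_q=7/2 → seg 1, τ=1/2; S=4+-2/3·τ+-1·τ²+1/6·τ³=55/16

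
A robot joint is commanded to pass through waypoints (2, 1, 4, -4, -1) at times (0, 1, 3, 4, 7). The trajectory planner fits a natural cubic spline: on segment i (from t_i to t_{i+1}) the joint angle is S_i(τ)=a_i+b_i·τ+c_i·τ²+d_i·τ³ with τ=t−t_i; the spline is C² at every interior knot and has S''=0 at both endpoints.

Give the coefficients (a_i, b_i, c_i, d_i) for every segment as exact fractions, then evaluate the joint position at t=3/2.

  seg 0: a=2 b=-43/20 c=0 d=23/20
  seg 1: a=1 b=13/10 c=69/20 d=-67/40
  seg 2: a=4 b=-5 c=-33/5 d=18/5
  seg 3: a=-4 b=-37/5 c=21/5 d=-7/15
S(3/2) = 737/320

Δ: Δ0=-1, Δ1=3/2, Δ2=-8, Δ3=1
row 1: diag=6, rhs=15; c'=1/3, d'=5/2
row 2: denom=6−2·1/3=16/3; d'=(-57−2·5/2)/(16/3)=-93/8
row 3: denom=8−1·3/16=125/16; d'=(54−1·-93/8)/(125/16)=42/5
back: M3=42/5
back: M2=-93/8−3/16·42/5=-66/5
back: M1=5/2−1/3·-66/5=69/10
M: M0=0, M1=69/10, M2=-66/5, M3=42/5, M4=0
seg 0: a=2, c=M0/2=0, d=(M1−M0)/(6·1)=23/20, b=Δ0−h0·(2M0+M1)/6=-43/20
seg 1: a=1, c=M1/2=69/20, d=(M2−M1)/(6·2)=-67/40, b=Δ1−h1·(2M1+M2)/6=13/10
seg 2: a=4, c=M2/2=-33/5, d=(M3−M2)/(6·1)=18/5, b=Δ2−h2·(2M2+M3)/6=-5
seg 3: a=-4, c=M3/2=21/5, d=(M4−M3)/(6·3)=-7/15, b=Δ3−h3·(2M3+M4)/6=-37/5
t_q=3/2 → seg 1, τ=1/2; S=1+13/10·τ+69/20·τ²+-67/40·τ³=737/320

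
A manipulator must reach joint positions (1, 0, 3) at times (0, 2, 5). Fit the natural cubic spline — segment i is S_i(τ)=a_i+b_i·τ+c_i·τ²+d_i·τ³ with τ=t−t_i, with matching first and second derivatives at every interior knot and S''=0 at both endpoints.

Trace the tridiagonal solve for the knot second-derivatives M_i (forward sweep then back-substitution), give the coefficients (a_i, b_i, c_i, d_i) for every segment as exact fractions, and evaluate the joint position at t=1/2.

  seg 0: a=1 b=-4/5 c=0 d=3/40
  seg 1: a=0 b=1/10 c=9/20 d=-1/20
S(1/2) = 39/64

Δ: Δ0=-1/2, Δ1=1
row 1: diag=10, rhs=9; c'=3/10, d'=9/10
back: M1=9/10
M: M0=0, M1=9/10, M2=0
seg 0: a=1, c=M0/2=0, d=(M1−M0)/(6·2)=3/40, b=Δ0−h0·(2M0+M1)/6=-4/5
seg 1: a=0, c=M1/2=9/20, d=(M2−M1)/(6·3)=-1/20, b=Δ1−h1·(2M1+M2)/6=1/10
t_q=1/2 → seg 0, τ=1/2; S=1+-4/5·τ+0·τ²+3/40·τ³=39/64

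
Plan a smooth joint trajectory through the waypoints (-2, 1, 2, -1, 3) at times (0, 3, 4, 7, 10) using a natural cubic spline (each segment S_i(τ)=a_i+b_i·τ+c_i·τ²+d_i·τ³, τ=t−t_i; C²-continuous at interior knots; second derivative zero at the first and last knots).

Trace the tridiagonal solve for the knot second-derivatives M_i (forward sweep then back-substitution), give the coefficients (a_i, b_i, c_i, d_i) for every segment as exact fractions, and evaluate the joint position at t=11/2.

Δ: Δ0=1, Δ1=1, Δ2=-1, Δ3=4/3
row 1: diag=8, rhs=0; c'=1/8, d'=0
row 2: denom=8−1·1/8=63/8; d'=(-12−1·0)/(63/8)=-32/21
row 3: denom=12−3·8/21=76/7; d'=(14−3·-32/21)/(76/7)=65/38
back: M3=65/38
back: M2=-32/21−8/21·65/38=-124/57
back: M1=0−1/8·-124/57=31/114
M: M0=0, M1=31/114, M2=-124/57, M3=65/38, M4=0
seg 0: a=-2, c=M0/2=0, d=(M1−M0)/(6·3)=31/2052, b=Δ0−h0·(2M0+M1)/6=197/228
seg 1: a=1, c=M1/2=31/228, d=(M2−M1)/(6·1)=-31/76, b=Δ1−h1·(2M1+M2)/6=145/114
seg 2: a=2, c=M2/2=-62/57, d=(M3−M2)/(6·3)=443/2052, b=Δ2−h2·(2M2+M3)/6=73/228
seg 3: a=-1, c=M3/2=65/76, d=(M4−M3)/(6·3)=-65/684, b=Δ3−h3·(2M3+M4)/6=-43/114
t_q=11/2 → seg 2, τ=3/2; S=2+73/228·τ+-62/57·τ²+443/2052·τ³=463/608

  seg 0: a=-2 b=197/228 c=0 d=31/2052
  seg 1: a=1 b=145/114 c=31/228 d=-31/76
  seg 2: a=2 b=73/228 c=-62/57 d=443/2052
  seg 3: a=-1 b=-43/114 c=65/76 d=-65/684
S(11/2) = 463/608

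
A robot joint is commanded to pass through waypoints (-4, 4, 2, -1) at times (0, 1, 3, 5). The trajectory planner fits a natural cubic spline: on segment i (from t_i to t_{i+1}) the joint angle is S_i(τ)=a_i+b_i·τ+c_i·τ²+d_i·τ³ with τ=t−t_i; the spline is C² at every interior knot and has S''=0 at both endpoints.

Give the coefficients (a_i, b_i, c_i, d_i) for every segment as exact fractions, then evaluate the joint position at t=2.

Δ: Δ0=8, Δ1=-1, Δ2=-3/2
row 1: diag=6, rhs=-54; c'=1/3, d'=-9
row 2: denom=8−2·1/3=22/3; d'=(-3−2·-9)/(22/3)=45/22
back: M2=45/22
back: M1=-9−1/3·45/22=-213/22
M: M0=0, M1=-213/22, M2=45/22, M3=0
seg 0: a=-4, c=M0/2=0, d=(M1−M0)/(6·1)=-71/44, b=Δ0−h0·(2M0+M1)/6=423/44
seg 1: a=4, c=M1/2=-213/44, d=(M2−M1)/(6·2)=43/44, b=Δ1−h1·(2M1+M2)/6=105/22
seg 2: a=2, c=M2/2=45/44, d=(M3−M2)/(6·2)=-15/88, b=Δ2−h2·(2M2+M3)/6=-63/22
t_q=2 → seg 1, τ=1; S=4+105/22·τ+-213/44·τ²+43/44·τ³=54/11

  seg 0: a=-4 b=423/44 c=0 d=-71/44
  seg 1: a=4 b=105/22 c=-213/44 d=43/44
  seg 2: a=2 b=-63/22 c=45/44 d=-15/88
S(2) = 54/11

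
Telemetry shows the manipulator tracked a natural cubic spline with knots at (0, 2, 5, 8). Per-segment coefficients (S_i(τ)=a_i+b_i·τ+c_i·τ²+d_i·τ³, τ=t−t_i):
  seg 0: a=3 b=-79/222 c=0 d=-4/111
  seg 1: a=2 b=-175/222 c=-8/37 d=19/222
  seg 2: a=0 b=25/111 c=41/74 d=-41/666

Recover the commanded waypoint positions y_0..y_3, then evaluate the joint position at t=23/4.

y_0 = S_0(0) = a_0 = 3
y_1 = S_1(0) = a_1 = 2
y_2 = S_2(0) = a_2 = 0
y_3 = S_2(3) = 4
t_q=23/4 is in segment 2 (τ=3/4); S_2(τ)=2153/4736

y_0=3 y_1=2 y_2=0 y_3=4
S(23/4) = 2153/4736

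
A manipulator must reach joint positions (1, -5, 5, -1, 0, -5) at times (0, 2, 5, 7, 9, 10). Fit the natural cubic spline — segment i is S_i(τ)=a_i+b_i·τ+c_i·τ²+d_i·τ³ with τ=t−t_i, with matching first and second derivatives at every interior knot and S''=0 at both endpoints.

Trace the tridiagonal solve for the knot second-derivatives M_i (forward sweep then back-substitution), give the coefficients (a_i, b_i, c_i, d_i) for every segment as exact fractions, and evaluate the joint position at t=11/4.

Δ: Δ0=-3, Δ1=10/3, Δ2=-3, Δ3=1/2, Δ4=-5
row 1: diag=10, rhs=38; c'=3/10, d'=19/5
row 2: denom=10−3·3/10=91/10; d'=(-38−3·19/5)/(91/10)=-38/7
row 3: denom=8−2·20/91=688/91; d'=(21−2·-38/7)/(688/91)=2899/688
row 4: denom=6−2·91/344=941/172; d'=(-33−2·2899/688)/(941/172)=-14251/1882
back: M4=-14251/1882
back: M3=2899/688−91/344·-14251/1882=5850/941
back: M2=-38/7−20/91·5850/941=-6394/941
back: M1=19/5−3/10·-6394/941=5494/941
M: M0=0, M1=5494/941, M2=-6394/941, M3=5850/941, M4=-14251/1882, M5=0
seg 0: a=1, c=M0/2=0, d=(M1−M0)/(6·2)=2747/5646, b=Δ0−h0·(2M0+M1)/6=-13963/2823
seg 1: a=-5, c=M1/2=2747/941, d=(M2−M1)/(6·3)=-5944/8469, b=Δ1−h1·(2M1+M2)/6=2519/2823
seg 2: a=5, c=M2/2=-3197/941, d=(M3−M2)/(6·2)=3061/2823, b=Δ2−h2·(2M2+M3)/6=-1531/2823
seg 3: a=-1, c=M3/2=2925/941, d=(M4−M3)/(6·2)=-25951/22584, b=Δ3−h3·(2M3+M4)/6=-3163/2823
seg 4: a=0, c=M4/2=-14251/3764, d=(M5−M4)/(6·1)=14251/11292, b=Δ4−h4·(2M4+M5)/6=-13979/5646
t_q=11/4 → seg 1, τ=3/4; S=-5+2519/2823·τ+2747/941·τ²+-5944/8469·τ³=-44939/15056

  seg 0: a=1 b=-13963/2823 c=0 d=2747/5646
  seg 1: a=-5 b=2519/2823 c=2747/941 d=-5944/8469
  seg 2: a=5 b=-1531/2823 c=-3197/941 d=3061/2823
  seg 3: a=-1 b=-3163/2823 c=2925/941 d=-25951/22584
  seg 4: a=0 b=-13979/5646 c=-14251/3764 d=14251/11292
S(11/4) = -44939/15056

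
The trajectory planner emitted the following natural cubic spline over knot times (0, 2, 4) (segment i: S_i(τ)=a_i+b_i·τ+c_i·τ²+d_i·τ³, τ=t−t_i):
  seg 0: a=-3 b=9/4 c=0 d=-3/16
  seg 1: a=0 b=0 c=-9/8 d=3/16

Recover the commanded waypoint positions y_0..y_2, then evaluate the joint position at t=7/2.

y_0 = S_0(0) = a_0 = -3
y_1 = S_1(0) = a_1 = 0
y_2 = S_1(2) = -3
t_q=7/2 is in segment 1 (τ=3/2); S_1(τ)=-243/128

y_0=-3 y_1=0 y_2=-3
S(7/2) = -243/128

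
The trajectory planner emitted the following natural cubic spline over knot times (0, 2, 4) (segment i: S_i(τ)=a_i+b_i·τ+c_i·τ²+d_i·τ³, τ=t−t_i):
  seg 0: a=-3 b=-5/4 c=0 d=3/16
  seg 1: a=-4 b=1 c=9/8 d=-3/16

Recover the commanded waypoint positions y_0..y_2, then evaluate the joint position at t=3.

y_0 = S_0(0) = a_0 = -3
y_1 = S_1(0) = a_1 = -4
y_2 = S_1(2) = 1
t_q=3 is in segment 1 (τ=1); S_1(τ)=-33/16

y_0=-3 y_1=-4 y_2=1
S(3) = -33/16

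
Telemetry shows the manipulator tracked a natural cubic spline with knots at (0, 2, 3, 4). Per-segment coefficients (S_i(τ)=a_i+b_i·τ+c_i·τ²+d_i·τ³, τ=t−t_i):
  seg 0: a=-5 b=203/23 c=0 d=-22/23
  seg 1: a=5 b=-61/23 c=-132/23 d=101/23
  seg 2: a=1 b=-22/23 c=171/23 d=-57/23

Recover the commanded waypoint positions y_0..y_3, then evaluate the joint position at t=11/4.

y_0=-5 y_1=5 y_2=1 y_3=5
S(11/4) = 2407/1472

y_0 = S_0(0) = a_0 = -5
y_1 = S_1(0) = a_1 = 5
y_2 = S_2(0) = a_2 = 1
y_3 = S_2(1) = 5
t_q=11/4 is in segment 1 (τ=3/4); S_1(τ)=2407/1472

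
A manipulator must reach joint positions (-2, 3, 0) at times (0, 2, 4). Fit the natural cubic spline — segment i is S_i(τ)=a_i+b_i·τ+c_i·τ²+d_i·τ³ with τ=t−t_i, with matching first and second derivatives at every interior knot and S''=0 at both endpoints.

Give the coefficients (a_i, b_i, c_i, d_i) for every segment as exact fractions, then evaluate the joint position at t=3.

  seg 0: a=-2 b=7/2 c=0 d=-1/4
  seg 1: a=3 b=1/2 c=-3/2 d=1/4
S(3) = 9/4

Δ: Δ0=5/2, Δ1=-3/2
row 1: diag=8, rhs=-24; c'=1/4, d'=-3
back: M1=-3
M: M0=0, M1=-3, M2=0
seg 0: a=-2, c=M0/2=0, d=(M1−M0)/(6·2)=-1/4, b=Δ0−h0·(2M0+M1)/6=7/2
seg 1: a=3, c=M1/2=-3/2, d=(M2−M1)/(6·2)=1/4, b=Δ1−h1·(2M1+M2)/6=1/2
t_q=3 → seg 1, τ=1; S=3+1/2·τ+-3/2·τ²+1/4·τ³=9/4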